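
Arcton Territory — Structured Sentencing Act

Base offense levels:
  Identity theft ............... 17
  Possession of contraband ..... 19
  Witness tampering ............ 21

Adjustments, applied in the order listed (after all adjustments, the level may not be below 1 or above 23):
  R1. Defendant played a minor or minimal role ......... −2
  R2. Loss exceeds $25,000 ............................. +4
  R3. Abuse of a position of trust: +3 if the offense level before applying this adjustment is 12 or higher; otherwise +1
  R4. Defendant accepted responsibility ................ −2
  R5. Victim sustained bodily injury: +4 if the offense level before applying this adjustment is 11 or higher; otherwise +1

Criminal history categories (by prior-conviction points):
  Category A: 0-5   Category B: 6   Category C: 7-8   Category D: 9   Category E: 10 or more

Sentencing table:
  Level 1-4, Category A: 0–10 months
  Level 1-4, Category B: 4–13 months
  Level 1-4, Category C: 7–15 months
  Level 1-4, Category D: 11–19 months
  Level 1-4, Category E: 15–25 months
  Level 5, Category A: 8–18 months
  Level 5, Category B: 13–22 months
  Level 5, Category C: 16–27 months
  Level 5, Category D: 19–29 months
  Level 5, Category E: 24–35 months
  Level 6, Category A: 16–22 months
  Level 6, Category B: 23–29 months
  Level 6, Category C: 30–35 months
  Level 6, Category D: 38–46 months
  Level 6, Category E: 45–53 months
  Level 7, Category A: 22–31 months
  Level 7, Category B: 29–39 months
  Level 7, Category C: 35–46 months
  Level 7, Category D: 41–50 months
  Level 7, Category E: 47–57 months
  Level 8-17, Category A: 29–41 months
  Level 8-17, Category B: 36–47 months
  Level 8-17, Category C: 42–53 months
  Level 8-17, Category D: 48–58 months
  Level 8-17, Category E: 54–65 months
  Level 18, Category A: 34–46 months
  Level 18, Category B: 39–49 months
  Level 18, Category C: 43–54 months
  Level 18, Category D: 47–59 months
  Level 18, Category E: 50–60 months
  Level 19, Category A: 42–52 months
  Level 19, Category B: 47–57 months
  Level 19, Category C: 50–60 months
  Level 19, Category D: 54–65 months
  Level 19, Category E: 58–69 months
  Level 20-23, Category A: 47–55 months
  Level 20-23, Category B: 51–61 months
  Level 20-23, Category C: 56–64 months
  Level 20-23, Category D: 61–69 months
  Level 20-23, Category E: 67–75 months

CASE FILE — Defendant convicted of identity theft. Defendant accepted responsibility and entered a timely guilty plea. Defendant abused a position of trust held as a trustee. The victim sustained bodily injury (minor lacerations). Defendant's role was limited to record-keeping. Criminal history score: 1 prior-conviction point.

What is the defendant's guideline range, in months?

47-55 months

Base offense level for identity theft: 17.
R1 applies: 17 − 2 = 15.
R2 does not apply.
R3 applies (level before this adjustment is 15 ≥ 12, so +3): 15 + 3 = 18.
R4 applies: 18 − 2 = 16.
R5 applies (level before this adjustment is 16 ≥ 11, so +4): 16 + 4 = 20.
Final offense level: 20.
Criminal history: 1 prior point → Category A (0-5).
Level 20 falls in the 20-23 band.
Grid: Level 20-23 × Category A = 47-55 months.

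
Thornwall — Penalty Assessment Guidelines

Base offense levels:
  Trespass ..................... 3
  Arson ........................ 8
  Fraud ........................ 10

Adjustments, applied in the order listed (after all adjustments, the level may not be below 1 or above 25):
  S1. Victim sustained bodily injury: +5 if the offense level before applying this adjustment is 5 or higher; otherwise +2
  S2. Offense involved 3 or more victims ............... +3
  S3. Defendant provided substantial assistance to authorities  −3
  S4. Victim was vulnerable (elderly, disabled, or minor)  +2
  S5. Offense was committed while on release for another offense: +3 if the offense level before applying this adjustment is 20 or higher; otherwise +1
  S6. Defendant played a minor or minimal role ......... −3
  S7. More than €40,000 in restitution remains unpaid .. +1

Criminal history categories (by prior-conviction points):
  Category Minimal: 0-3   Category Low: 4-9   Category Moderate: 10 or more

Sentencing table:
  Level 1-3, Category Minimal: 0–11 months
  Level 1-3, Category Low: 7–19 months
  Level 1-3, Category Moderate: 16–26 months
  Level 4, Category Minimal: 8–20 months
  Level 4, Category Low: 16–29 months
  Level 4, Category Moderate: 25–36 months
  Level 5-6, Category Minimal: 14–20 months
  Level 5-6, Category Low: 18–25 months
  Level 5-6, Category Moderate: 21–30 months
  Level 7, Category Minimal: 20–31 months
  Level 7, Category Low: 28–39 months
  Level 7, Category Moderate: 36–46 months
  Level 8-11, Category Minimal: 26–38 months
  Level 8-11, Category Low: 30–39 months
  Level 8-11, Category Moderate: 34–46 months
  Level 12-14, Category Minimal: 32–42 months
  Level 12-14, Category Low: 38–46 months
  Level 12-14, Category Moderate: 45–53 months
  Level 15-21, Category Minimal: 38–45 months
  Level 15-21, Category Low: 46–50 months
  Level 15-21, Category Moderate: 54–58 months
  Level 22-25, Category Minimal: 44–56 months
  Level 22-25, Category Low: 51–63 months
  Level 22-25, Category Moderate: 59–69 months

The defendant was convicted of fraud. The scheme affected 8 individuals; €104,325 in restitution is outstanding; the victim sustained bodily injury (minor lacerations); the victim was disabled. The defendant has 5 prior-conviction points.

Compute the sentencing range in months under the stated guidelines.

46-50 months

Base offense level for fraud: 10.
S1 applies (level before this adjustment is 10 ≥ 5, so +5): 10 + 5 = 15.
S2 applies: 15 + 3 = 18.
S3 does not apply.
S4 applies: 18 + 2 = 20.
S5 does not apply.
S6 does not apply.
S7 applies: 20 + 1 = 21.
Final offense level: 21.
Criminal history: 5 prior points → Category Low (4-9).
Level 21 falls in the 15-21 band.
Grid: Level 15-21 × Category Low = 46-50 months.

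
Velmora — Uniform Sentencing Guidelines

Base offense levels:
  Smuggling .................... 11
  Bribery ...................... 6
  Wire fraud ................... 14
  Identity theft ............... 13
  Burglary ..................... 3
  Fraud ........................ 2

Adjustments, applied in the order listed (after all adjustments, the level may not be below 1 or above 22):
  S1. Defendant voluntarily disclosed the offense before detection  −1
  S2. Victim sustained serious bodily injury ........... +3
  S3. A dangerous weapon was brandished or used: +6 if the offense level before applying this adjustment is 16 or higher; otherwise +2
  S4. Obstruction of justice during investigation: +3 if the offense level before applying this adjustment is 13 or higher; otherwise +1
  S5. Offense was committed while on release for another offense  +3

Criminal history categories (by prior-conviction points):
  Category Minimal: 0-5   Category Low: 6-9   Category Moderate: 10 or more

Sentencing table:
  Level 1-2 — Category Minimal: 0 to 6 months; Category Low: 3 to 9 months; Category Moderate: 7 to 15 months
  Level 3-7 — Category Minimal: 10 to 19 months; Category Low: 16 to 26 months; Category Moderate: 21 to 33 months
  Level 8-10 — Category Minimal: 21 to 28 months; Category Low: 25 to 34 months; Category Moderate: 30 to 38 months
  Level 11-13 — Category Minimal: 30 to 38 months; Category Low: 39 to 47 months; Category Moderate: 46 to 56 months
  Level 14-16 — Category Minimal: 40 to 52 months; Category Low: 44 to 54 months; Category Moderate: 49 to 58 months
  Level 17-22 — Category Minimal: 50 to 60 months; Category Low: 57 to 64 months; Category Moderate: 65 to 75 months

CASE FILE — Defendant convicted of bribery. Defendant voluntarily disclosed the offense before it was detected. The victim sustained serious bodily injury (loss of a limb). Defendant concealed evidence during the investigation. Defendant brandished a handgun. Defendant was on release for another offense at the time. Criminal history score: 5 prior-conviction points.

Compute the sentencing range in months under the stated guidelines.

40-52 months

Base offense level for bribery: 6.
S1 applies: 6 − 1 = 5.
S2 applies: 5 + 3 = 8.
S3 applies (level before this adjustment is 8 < 16, so +2): 8 + 2 = 10.
S4 applies (level before this adjustment is 10 < 13, so +1): 10 + 1 = 11.
S5 applies: 11 + 3 = 14.
Final offense level: 14.
Criminal history: 5 prior points → Category Minimal (0-5).
Level 14 falls in the 14-16 band.
Grid: Level 14-16 × Category Minimal = 40-52 months.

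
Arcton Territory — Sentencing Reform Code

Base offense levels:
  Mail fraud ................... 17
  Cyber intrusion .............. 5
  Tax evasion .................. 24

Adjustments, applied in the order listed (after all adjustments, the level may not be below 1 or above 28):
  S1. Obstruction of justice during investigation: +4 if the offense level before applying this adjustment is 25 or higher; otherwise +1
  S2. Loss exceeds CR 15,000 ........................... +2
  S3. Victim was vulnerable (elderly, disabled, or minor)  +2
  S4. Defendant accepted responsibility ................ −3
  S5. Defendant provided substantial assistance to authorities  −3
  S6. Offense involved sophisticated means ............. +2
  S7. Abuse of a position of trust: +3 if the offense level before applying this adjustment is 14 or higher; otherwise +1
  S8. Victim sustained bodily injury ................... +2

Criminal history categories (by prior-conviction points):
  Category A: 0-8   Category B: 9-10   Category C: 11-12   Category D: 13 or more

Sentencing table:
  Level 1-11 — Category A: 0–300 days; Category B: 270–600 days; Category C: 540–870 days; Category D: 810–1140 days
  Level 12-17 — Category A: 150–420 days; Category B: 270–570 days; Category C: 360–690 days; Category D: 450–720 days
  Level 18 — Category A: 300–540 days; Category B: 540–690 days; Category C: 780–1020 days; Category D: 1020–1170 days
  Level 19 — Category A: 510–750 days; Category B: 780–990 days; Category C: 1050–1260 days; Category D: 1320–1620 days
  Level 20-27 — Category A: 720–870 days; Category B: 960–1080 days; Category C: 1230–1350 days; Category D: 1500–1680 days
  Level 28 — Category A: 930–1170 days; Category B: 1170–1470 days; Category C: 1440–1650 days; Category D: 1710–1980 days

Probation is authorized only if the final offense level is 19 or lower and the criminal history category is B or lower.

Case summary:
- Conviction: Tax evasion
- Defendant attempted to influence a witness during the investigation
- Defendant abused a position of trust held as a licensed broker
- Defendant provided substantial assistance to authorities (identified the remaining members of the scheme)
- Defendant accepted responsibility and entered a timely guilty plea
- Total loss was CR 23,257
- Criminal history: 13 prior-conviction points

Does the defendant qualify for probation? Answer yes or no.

Base offense level for tax evasion: 24.
S1 applies (level before this adjustment is 24 < 25, so +1): 24 + 1 = 25.
S2 applies: 25 + 2 = 27.
S3 does not apply.
S4 applies: 27 − 3 = 24.
S5 applies: 24 − 3 = 21.
S7 applies (level before this adjustment is 21 ≥ 14, so +3): 21 + 3 = 24.
Final offense level: 24.
Criminal history: 13 prior points → Category D (13+).
Level 24 falls in the 20-27 band.
Grid: Level 20-27 × Category D = 1500-1680 days.
Probation check: level 24 > 19 and category D > B → not eligible.

No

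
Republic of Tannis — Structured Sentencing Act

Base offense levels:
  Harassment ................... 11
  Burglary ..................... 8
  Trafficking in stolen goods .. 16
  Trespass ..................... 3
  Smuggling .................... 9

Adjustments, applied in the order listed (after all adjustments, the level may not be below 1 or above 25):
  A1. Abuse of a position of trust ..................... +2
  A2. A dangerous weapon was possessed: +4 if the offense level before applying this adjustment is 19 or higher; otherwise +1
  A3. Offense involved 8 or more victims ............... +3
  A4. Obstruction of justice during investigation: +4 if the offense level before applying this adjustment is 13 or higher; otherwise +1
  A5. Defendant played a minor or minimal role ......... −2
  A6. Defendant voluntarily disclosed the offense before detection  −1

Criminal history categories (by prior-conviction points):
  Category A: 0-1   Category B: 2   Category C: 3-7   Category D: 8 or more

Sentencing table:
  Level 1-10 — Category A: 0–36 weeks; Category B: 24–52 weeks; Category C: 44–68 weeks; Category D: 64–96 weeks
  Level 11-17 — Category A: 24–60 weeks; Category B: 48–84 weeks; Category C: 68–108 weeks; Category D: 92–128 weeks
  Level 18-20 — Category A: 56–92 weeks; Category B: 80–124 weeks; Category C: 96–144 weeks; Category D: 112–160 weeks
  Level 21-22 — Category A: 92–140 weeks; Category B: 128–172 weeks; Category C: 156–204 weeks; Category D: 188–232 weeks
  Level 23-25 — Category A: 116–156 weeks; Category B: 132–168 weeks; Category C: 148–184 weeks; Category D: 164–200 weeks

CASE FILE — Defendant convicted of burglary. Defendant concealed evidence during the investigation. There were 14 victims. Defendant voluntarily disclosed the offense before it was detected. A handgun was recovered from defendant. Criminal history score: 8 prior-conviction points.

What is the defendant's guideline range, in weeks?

Base offense level for burglary: 8.
A2 applies (level before this adjustment is 8 < 19, so +1): 8 + 1 = 9.
A3 applies: 9 + 3 = 12.
A4 applies (level before this adjustment is 12 < 13, so +1): 12 + 1 = 13.
A5 does not apply.
A6 applies: 13 − 1 = 12.
Final offense level: 12.
Criminal history: 8 prior points → Category D (8+).
Level 12 falls in the 11-17 band.
Grid: Level 11-17 × Category D = 92-128 weeks.

92-128 weeks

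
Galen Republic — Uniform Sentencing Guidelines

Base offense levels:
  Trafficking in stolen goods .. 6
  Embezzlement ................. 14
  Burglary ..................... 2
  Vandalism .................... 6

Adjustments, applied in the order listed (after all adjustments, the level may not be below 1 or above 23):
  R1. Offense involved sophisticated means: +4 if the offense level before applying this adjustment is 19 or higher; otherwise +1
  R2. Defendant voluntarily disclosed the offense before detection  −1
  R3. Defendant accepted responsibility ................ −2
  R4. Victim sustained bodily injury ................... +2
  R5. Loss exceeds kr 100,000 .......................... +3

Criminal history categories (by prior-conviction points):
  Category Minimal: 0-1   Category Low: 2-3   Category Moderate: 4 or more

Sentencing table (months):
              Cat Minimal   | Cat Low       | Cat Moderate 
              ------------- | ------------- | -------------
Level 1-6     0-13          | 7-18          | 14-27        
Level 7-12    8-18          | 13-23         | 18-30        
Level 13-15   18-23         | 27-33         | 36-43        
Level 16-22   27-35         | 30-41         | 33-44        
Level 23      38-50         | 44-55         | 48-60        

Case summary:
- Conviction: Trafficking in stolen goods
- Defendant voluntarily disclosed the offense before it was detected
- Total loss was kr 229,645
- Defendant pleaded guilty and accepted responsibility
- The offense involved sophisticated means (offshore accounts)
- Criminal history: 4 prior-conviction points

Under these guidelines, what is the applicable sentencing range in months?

18-30 months

Base offense level for trafficking in stolen goods: 6.
R1 applies (level before this adjustment is 6 < 19, so +1): 6 + 1 = 7.
R2 applies: 7 − 1 = 6.
R3 applies: 6 − 2 = 4.
R4 does not apply.
R5 applies: 4 + 3 = 7.
Final offense level: 7.
Criminal history: 4 prior points → Category Moderate (4+).
Level 7 falls in the 7-12 band.
Grid: Level 7-12 × Category Moderate = 18-30 months.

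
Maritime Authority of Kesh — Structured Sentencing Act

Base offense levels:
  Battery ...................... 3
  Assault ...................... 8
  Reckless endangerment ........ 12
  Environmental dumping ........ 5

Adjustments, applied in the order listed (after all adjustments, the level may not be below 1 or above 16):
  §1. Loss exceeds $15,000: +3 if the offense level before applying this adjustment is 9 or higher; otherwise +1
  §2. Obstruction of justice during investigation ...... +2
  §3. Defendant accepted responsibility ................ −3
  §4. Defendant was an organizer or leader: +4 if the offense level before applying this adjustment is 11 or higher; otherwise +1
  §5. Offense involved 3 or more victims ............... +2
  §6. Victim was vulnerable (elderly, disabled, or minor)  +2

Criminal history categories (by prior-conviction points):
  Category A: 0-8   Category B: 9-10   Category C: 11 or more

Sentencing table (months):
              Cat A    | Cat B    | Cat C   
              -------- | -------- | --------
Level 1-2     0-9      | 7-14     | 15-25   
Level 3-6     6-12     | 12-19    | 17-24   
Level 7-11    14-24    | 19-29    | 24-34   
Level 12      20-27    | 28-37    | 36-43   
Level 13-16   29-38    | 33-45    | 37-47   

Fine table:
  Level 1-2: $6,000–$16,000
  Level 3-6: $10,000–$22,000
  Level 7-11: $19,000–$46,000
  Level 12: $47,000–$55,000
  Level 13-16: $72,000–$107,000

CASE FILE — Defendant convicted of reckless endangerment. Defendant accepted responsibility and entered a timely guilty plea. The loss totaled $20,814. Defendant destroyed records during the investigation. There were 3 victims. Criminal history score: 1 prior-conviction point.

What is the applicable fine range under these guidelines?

Base offense level for reckless endangerment: 12.
§1 applies (level before this adjustment is 12 ≥ 9, so +3): 12 + 3 = 15.
§2 applies: 15 + 2 = 17.
§3 applies: 17 − 3 = 14.
§5 applies: 14 + 2 = 16.
Final offense level: 16.
Level 16 falls in the 13-16 band.
Fine table: Level 13-16 → $72,000–$107,000.

$72,000–$107,000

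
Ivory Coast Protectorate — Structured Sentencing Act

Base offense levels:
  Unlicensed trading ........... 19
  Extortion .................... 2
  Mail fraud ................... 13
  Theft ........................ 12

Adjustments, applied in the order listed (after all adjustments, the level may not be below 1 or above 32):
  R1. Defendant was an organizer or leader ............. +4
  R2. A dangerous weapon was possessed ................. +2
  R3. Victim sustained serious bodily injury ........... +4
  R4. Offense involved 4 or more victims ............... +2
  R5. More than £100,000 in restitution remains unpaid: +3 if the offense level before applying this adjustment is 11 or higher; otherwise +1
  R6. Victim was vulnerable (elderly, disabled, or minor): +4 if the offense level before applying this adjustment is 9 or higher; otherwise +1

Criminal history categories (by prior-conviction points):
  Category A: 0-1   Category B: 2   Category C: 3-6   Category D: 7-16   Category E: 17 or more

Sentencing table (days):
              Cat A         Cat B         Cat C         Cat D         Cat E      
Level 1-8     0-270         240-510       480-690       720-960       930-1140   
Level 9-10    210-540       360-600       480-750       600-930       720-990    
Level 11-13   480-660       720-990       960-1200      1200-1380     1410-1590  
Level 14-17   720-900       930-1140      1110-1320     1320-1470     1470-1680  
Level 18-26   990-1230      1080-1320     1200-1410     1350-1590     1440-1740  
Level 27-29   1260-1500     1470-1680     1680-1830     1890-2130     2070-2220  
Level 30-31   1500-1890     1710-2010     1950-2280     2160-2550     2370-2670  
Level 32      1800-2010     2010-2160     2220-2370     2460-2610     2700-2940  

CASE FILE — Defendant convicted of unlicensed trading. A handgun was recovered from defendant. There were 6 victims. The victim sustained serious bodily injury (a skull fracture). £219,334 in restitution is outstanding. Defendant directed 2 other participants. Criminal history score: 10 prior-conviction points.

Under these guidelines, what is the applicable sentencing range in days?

Base offense level for unlicensed trading: 19.
R1 applies: 19 + 4 = 23.
R2 applies: 23 + 2 = 25.
R3 applies: 25 + 4 = 29.
R4 applies: 29 + 2 = 31.
R5 applies (level before this adjustment is 31 ≥ 11, so +3): 31 + 3 = 34.
Level 34 exceeds the maximum of 32; capped at 32.
Final offense level: 32.
Criminal history: 10 prior points → Category D (7-16).
Level 32 falls in the 32 band.
Grid: Level 32 × Category D = 2460-2610 days.

2460-2610 days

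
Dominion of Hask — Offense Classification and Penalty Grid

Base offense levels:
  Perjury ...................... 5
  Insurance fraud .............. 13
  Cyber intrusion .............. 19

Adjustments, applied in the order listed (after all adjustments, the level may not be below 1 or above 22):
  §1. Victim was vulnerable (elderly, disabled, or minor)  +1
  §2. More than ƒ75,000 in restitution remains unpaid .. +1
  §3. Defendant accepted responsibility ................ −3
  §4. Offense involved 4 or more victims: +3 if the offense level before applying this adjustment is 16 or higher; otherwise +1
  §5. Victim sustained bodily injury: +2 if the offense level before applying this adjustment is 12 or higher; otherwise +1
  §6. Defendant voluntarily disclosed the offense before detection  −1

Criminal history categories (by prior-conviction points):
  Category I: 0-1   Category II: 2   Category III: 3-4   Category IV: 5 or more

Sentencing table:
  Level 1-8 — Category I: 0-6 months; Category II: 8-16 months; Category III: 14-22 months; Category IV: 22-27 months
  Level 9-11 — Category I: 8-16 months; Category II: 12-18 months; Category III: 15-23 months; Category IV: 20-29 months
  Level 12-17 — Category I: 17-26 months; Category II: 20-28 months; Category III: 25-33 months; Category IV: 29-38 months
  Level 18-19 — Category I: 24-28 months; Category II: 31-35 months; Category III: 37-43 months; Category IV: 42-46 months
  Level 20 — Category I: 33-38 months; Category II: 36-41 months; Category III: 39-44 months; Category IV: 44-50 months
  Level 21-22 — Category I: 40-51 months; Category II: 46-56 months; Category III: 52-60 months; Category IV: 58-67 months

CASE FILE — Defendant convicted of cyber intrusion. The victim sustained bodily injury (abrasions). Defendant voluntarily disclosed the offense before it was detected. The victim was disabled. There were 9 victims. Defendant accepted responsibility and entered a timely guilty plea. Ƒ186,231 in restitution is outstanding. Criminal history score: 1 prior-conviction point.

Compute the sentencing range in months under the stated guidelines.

40-51 months

Base offense level for cyber intrusion: 19.
§1 applies: 19 + 1 = 20.
§2 applies: 20 + 1 = 21.
§3 applies: 21 − 3 = 18.
§4 applies (level before this adjustment is 18 ≥ 16, so +3): 18 + 3 = 21.
§5 applies (level before this adjustment is 21 ≥ 12, so +2): 21 + 2 = 23.
§6 applies: 23 − 1 = 22.
Final offense level: 22.
Criminal history: 1 prior point → Category I (0-1).
Level 22 falls in the 21-22 band.
Grid: Level 21-22 × Category I = 40-51 months.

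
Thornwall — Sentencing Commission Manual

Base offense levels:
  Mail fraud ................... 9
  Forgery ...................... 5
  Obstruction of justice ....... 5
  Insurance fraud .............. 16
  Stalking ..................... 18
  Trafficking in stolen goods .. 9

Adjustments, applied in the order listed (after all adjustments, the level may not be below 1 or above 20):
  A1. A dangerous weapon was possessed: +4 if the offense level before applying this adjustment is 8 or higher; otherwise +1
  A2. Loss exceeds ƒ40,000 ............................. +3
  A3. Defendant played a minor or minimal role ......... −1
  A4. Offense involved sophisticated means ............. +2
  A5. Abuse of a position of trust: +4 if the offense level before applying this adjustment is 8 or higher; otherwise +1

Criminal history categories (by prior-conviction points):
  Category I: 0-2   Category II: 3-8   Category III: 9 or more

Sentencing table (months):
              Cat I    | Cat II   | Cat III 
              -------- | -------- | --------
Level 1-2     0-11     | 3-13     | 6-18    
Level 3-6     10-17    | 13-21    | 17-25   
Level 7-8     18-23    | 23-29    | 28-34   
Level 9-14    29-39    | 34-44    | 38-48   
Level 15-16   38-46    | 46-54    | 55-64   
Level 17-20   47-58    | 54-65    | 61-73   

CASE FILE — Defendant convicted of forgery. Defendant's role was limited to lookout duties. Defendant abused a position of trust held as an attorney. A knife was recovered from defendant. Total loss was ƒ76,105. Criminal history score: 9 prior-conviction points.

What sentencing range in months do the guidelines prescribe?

38-48 months

Base offense level for forgery: 5.
A1 applies (level before this adjustment is 5 < 8, so +1): 5 + 1 = 6.
A2 applies: 6 + 3 = 9.
A3 applies: 9 − 1 = 8.
A5 applies (level before this adjustment is 8 ≥ 8, so +4): 8 + 4 = 12.
Final offense level: 12.
Criminal history: 9 prior points → Category III (9+).
Level 12 falls in the 9-14 band.
Grid: Level 9-14 × Category III = 38-48 months.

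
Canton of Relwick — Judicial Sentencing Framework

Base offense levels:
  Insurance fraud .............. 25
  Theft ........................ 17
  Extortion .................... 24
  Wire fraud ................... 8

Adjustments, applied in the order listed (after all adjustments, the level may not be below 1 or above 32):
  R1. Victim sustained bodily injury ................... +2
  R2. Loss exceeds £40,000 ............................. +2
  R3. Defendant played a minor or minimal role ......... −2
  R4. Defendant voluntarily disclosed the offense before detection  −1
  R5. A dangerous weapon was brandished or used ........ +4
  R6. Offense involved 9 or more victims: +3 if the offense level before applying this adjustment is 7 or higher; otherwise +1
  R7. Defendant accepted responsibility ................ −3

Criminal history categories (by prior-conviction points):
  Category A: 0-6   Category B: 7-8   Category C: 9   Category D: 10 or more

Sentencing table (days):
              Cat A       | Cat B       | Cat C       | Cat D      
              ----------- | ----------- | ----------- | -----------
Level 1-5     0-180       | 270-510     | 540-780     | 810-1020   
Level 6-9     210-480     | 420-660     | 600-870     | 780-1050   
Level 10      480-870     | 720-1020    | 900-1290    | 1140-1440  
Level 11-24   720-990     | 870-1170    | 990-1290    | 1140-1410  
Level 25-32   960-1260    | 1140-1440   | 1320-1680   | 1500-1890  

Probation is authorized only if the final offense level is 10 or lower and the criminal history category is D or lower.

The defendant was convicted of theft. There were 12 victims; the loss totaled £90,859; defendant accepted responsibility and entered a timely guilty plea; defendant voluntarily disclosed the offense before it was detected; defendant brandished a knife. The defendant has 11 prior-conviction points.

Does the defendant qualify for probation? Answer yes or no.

No

Base offense level for theft: 17.
R2 applies: 17 + 2 = 19.
R4 applies: 19 − 1 = 18.
R5 applies: 18 + 4 = 22.
R6 applies (level before this adjustment is 22 ≥ 7, so +3): 22 + 3 = 25.
R7 applies: 25 − 3 = 22.
Final offense level: 22.
Criminal history: 11 prior points → Category D (10+).
Level 22 falls in the 11-24 band.
Grid: Level 11-24 × Category D = 1140-1410 days.
Probation check: level 22 > 10 and category D ≤ D → not eligible.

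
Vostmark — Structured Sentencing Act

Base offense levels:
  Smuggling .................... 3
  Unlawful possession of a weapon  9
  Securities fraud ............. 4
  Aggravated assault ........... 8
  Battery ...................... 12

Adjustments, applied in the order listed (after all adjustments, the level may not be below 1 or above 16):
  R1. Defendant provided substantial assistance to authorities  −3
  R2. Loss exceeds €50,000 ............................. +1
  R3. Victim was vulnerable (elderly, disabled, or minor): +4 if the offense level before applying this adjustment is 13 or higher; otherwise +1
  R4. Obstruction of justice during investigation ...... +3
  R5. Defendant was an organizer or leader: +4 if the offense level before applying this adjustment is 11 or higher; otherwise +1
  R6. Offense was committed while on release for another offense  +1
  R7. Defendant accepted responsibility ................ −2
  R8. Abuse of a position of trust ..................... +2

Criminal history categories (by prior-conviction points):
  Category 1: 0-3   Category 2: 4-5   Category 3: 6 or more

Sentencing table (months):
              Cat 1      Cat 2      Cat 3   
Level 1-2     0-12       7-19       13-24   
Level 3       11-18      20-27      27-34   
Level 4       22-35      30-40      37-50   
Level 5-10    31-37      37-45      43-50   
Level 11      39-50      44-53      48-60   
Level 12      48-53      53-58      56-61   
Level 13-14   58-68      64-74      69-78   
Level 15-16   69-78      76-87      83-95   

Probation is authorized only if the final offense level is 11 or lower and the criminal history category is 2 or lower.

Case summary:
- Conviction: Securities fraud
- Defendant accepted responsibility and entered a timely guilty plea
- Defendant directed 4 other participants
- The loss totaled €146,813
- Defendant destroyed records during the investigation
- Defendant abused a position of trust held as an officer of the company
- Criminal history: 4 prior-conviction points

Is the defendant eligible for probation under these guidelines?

Base offense level for securities fraud: 4.
R1 does not apply.
R2 applies: 4 + 1 = 5.
R4 applies: 5 + 3 = 8.
R5 applies (level before this adjustment is 8 < 11, so +1): 8 + 1 = 9.
R7 applies: 9 − 2 = 7.
R8 applies: 7 + 2 = 9.
Final offense level: 9.
Criminal history: 4 prior points → Category 2 (4-5).
Level 9 falls in the 5-10 band.
Grid: Level 5-10 × Category 2 = 37-45 months.
Probation check: level 9 ≤ 11 and category 2 ≤ 2 → eligible.

Yes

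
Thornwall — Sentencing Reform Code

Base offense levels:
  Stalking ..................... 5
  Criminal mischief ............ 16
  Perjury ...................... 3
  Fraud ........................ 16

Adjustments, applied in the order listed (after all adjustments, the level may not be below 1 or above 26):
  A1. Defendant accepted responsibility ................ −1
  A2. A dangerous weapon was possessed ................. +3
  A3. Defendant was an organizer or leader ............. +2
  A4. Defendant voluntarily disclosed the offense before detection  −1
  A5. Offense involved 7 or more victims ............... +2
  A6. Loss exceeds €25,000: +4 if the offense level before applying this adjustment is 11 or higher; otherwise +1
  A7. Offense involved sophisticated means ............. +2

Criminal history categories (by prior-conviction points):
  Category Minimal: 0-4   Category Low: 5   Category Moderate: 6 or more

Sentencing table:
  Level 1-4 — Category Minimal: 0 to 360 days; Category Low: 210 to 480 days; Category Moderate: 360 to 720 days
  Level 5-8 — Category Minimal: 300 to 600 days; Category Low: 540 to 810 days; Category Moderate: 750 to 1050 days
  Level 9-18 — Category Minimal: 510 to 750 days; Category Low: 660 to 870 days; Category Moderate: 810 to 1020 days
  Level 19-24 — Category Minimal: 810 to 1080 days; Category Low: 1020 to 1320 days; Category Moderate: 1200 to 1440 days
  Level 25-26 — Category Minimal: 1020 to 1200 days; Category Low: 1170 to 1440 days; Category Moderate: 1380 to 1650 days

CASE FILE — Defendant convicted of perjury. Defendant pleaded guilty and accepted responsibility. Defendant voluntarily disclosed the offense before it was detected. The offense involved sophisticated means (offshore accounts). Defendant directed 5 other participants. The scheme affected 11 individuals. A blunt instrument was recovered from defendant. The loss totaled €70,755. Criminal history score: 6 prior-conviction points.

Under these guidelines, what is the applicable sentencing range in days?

Base offense level for perjury: 3.
A1 applies: 3 − 1 = 2.
A2 applies: 2 + 3 = 5.
A3 applies: 5 + 2 = 7.
A4 applies: 7 − 1 = 6.
A5 applies: 6 + 2 = 8.
A6 applies (level before this adjustment is 8 < 11, so +1): 8 + 1 = 9.
A7 applies: 9 + 2 = 11.
Final offense level: 11.
Criminal history: 6 prior points → Category Moderate (6+).
Level 11 falls in the 9-18 band.
Grid: Level 9-18 × Category Moderate = 810-1020 days.

810-1020 days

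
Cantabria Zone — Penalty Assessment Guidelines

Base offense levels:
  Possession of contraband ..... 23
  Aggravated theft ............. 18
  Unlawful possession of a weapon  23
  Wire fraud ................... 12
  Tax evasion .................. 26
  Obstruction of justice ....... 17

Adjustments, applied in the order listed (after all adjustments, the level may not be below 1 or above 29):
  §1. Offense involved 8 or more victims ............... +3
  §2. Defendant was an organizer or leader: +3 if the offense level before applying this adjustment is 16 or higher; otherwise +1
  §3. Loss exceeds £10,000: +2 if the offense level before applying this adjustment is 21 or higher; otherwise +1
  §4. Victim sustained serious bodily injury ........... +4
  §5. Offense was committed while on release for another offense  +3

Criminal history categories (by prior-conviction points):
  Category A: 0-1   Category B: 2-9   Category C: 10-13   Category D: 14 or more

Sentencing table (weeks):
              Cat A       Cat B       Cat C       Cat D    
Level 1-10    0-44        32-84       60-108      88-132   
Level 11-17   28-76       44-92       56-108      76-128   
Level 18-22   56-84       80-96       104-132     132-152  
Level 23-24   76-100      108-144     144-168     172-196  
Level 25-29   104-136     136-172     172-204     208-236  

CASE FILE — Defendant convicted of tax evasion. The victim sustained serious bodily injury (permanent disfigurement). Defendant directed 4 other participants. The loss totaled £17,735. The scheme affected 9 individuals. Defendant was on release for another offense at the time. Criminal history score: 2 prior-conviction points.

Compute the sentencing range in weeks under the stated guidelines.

136-172 weeks

Base offense level for tax evasion: 26.
§1 applies: 26 + 3 = 29.
§2 applies (level before this adjustment is 29 ≥ 16, so +3): 29 + 3 = 32.
§3 applies (level before this adjustment is 32 ≥ 21, so +2): 32 + 2 = 34.
§4 applies: 34 + 4 = 38.
§5 applies: 38 + 3 = 41.
Level 41 exceeds the maximum of 29; capped at 29.
Final offense level: 29.
Criminal history: 2 prior points → Category B (2-9).
Level 29 falls in the 25-29 band.
Grid: Level 25-29 × Category B = 136-172 weeks.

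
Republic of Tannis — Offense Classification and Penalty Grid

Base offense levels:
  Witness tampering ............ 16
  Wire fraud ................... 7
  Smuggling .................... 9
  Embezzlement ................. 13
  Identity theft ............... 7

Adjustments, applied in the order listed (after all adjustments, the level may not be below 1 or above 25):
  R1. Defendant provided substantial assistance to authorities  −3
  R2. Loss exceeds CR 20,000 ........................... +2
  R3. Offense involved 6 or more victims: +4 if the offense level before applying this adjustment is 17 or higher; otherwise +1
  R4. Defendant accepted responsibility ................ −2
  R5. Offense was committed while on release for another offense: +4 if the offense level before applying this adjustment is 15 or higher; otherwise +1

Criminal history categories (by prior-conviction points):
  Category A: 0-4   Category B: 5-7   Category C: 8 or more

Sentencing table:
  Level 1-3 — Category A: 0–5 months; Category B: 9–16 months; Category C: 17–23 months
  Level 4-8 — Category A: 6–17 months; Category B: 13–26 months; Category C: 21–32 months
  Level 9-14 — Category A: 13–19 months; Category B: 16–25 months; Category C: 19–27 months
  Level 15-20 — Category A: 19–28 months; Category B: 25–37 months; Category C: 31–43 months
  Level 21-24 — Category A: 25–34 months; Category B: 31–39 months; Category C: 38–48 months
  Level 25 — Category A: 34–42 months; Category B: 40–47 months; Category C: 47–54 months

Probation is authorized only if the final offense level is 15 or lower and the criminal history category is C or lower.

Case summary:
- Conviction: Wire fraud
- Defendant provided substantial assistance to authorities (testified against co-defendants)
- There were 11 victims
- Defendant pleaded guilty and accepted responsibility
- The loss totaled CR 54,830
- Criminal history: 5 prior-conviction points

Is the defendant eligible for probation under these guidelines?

Yes

Base offense level for wire fraud: 7.
R1 applies: 7 − 3 = 4.
R2 applies: 4 + 2 = 6.
R3 applies (level before this adjustment is 6 < 17, so +1): 6 + 1 = 7.
R4 applies: 7 − 2 = 5.
Final offense level: 5.
Criminal history: 5 prior points → Category B (5-7).
Level 5 falls in the 4-8 band.
Grid: Level 4-8 × Category B = 13-26 months.
Probation check: level 5 ≤ 15 and category B ≤ C → eligible.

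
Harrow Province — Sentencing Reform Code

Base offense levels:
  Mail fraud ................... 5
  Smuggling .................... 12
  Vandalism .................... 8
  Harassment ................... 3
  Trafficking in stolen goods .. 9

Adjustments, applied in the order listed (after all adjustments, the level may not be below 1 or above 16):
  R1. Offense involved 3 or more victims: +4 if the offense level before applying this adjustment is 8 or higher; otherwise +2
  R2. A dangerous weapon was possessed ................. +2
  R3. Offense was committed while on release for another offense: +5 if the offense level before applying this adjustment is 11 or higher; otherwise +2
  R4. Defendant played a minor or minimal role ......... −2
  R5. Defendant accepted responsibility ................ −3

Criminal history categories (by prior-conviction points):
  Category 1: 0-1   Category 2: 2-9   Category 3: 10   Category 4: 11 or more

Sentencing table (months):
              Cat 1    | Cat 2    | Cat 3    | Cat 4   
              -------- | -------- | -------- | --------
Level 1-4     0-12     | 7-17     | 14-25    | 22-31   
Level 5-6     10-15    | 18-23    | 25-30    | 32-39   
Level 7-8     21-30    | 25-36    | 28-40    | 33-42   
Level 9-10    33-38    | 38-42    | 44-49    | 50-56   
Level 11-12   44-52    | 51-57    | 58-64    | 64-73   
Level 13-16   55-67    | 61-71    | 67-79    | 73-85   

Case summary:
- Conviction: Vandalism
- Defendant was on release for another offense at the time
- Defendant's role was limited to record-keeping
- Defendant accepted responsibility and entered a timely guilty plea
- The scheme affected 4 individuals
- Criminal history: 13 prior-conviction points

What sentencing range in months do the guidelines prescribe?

Base offense level for vandalism: 8.
R1 applies (level before this adjustment is 8 ≥ 8, so +4): 8 + 4 = 12.
R3 applies (level before this adjustment is 12 ≥ 11, so +5): 12 + 5 = 17.
R4 applies: 17 − 2 = 15.
R5 applies: 15 − 3 = 12.
Final offense level: 12.
Criminal history: 13 prior points → Category 4 (11+).
Level 12 falls in the 11-12 band.
Grid: Level 11-12 × Category 4 = 64-73 months.

64-73 months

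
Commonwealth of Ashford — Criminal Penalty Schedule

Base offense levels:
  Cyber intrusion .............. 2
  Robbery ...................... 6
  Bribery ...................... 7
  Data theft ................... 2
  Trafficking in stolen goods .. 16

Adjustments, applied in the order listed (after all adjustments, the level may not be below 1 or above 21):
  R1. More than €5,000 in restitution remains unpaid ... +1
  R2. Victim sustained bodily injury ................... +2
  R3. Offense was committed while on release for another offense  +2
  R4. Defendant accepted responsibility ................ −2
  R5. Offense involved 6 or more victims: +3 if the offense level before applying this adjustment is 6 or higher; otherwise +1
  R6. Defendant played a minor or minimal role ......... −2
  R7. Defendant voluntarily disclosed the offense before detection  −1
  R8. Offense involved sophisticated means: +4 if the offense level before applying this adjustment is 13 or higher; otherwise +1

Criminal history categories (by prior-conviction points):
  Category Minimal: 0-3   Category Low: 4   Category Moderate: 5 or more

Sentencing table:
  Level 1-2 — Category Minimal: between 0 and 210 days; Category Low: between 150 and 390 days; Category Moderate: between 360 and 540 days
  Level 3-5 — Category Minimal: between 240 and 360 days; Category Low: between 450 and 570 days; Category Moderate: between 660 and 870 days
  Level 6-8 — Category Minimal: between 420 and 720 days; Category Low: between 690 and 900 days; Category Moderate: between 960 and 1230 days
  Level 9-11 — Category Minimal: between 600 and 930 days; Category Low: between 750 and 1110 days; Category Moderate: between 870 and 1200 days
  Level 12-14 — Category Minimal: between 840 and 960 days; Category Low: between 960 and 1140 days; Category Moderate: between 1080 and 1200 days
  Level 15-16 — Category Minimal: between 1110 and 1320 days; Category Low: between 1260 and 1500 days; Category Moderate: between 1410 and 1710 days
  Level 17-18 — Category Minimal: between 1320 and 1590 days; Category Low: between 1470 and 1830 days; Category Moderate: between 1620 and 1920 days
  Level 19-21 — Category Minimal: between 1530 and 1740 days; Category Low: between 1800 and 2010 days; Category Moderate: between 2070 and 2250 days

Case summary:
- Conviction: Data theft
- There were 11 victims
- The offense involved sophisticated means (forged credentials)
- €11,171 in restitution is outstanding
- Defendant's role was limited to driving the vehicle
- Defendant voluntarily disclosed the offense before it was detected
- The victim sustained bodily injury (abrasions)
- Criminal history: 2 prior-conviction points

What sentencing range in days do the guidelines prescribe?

Base offense level for data theft: 2.
R1 applies: 2 + 1 = 3.
R2 applies: 3 + 2 = 5.
R4 does not apply.
R5 applies (level before this adjustment is 5 < 6, so +1): 5 + 1 = 6.
R6 applies: 6 − 2 = 4.
R7 applies: 4 − 1 = 3.
R8 applies (level before this adjustment is 3 < 13, so +1): 3 + 1 = 4.
Final offense level: 4.
Criminal history: 2 prior points → Category Minimal (0-3).
Level 4 falls in the 3-5 band.
Grid: Level 3-5 × Category Minimal = 240-360 days.

240-360 days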